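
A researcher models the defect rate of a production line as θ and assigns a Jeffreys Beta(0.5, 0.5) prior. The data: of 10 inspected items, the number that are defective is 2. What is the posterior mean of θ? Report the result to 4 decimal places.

Posterior mean ≈ 0.2273

The binomial likelihood is conjugate to the Beta prior: with 2 successes and 8 failures, the posterior is Beta(0.5+2, 0.5+8) = Beta(2.5, 8.5).
Posterior mean = α/(α+β) = 2.5/11 = 0.2273.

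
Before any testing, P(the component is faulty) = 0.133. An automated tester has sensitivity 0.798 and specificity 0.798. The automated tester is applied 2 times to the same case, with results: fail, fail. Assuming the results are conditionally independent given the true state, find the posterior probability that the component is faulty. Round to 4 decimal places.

With H the event that the component is faulty, the joint likelihood of the observed sequence is P(data|H) = 0.798·0.798 = 0.63680 and P(data|¬H) = 0.202·0.202 = 0.040804.
Bayes: P(H|data) = 0.133·0.63680 / (0.133·0.63680 + 0.867·0.040804) = 0.084695/0.12007 = 0.7054.

Posterior P(H) ≈ 0.7054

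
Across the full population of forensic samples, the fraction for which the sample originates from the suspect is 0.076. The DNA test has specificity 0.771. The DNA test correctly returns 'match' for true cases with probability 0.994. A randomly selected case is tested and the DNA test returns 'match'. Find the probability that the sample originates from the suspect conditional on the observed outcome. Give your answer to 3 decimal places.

Let H be the event that the sample originates from the suspect. P(H) = 0.076, so P(¬H) = 0.924. With E the 'match' result, P(E|H) = 0.994 and P(E|¬H) = 0.229.
P(E) = 0.994·0.076 + 0.229·0.924 = 0.075544 + 0.21160 = 0.28714.
By Bayes' theorem, P(H|E) = 0.075544 / 0.28714 = 0.263.

P(H | E) ≈ 0.263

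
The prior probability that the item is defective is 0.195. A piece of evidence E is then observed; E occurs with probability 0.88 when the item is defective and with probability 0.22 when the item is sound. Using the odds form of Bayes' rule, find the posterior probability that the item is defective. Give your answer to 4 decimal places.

Posterior probability ≈ 0.4921

Prior odds = 0.195/(1−0.195) = 0.24224. In log-odds, ln(0.24224) = -1.4178.
Add log likelihood ratio: ln(4.0000) = 1.3863.
Posterior log-odds = -0.031548, so posterior odds = exp(-0.031548) = 0.96894. Converting, P(H|E) = 0.96894/1.9689 = 0.4921.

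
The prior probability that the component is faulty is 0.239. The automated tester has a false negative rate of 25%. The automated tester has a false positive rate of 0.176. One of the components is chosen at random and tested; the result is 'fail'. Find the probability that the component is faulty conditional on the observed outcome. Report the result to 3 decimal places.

Write H for 'the component is faulty'. Prior odds H:¬H = 0.239/0.761 = 0.31406. For the 'fail' outcome, the likelihood ratio is 0.75/0.176 = 4.2614.
Posterior odds = 0.31406 × 4.2614 = 1.3383, so P(H|E) = 1.3383/(1+1.3383) = 0.572.

P(H | E) ≈ 0.572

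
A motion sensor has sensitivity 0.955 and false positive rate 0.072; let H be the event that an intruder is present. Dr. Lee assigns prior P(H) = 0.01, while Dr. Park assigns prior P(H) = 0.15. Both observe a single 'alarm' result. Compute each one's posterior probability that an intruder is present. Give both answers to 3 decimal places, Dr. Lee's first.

P('+'|H) = 0.955, P('+'|¬H) = 0.072.
Dr. Lee: numerator 0.955·0.01 = 0.0095500; evidence = 0.0095500+0.072·0.99 = 0.080830; posterior = 0.118.
Dr. Park: numerator 0.955·0.15 = 0.14325; evidence = 0.14325+0.072·0.85 = 0.20445; posterior = 0.701.

Dr. Lee: 0.118; Dr. Park: 0.701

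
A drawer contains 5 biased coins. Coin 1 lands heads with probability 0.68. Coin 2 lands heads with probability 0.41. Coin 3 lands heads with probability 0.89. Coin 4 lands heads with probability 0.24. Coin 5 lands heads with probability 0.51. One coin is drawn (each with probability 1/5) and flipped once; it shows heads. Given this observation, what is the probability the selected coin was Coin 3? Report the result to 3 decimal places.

Posterior probability ≈ 0.326

P(heads|C1) = 0.68; P(heads|C2) = 0.41; P(heads|C3) = 0.89; P(heads|C4) = 0.24; P(heads|C5) = 0.51.
Prior × likelihood for each source: 0.2·0.68=0.1360, 0.2·0.41=0.08200, 0.2·0.89=0.1780, 0.2·0.24=0.04800, 0.2·0.51=0.1020. Summing gives P(heads) = 0.54600.
P(Coin 3 | heads) = 0.1780 / 0.54600 = 0.326.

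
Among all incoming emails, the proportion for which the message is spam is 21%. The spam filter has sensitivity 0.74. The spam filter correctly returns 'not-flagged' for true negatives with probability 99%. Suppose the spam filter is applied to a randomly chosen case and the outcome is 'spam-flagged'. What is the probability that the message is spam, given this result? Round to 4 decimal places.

P(H | E) ≈ 0.9516

Write H for 'the message is spam'. Prior odds H:¬H = 0.21/0.79 = 0.26582. For the 'spam-flagged' outcome, the likelihood ratio is 0.74/0.01 = 74.000.
Posterior odds = 0.26582 × 74.000 = 19.671, so P(H|E) = 19.671/(1+19.671) = 0.9516.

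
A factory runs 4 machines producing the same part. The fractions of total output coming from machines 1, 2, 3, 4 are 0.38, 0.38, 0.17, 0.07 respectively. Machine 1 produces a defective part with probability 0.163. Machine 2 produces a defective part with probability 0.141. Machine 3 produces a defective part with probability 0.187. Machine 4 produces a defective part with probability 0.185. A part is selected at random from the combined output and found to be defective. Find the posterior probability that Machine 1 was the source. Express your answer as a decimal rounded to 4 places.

P(defective|M1) = 0.163; P(defective|M2) = 0.141; P(defective|M3) = 0.187; P(defective|M4) = 0.185.
Prior × likelihood for each source: 0.38·0.163=0.06194, 0.38·0.141=0.05358, 0.17·0.187=0.03179, 0.07·0.185=0.01295. Summing gives P(defective) = 0.16026.
P(Machine 1 | defective) = 0.06194 / 0.16026 = 0.3865.

Posterior probability ≈ 0.3865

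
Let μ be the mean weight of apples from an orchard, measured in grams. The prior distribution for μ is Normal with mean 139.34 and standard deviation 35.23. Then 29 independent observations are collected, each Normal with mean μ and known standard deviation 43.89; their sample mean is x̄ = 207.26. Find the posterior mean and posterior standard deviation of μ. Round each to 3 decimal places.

Prior precision 1/τ₀² = 1/35.23² = 0.00080570; data precision n/σ² = 29/43.89² = 0.0150545.
Posterior precision = 0.00080570 + 0.0150545 = 0.0158602, giving posterior SD = 1/√0.0158602 = 7.940.
Posterior mean = (0.00080570·139.34 + 0.0150545·207.26) / 0.0158602 = 203.810.

Posterior mean ≈ 203.810; posterior SD ≈ 7.940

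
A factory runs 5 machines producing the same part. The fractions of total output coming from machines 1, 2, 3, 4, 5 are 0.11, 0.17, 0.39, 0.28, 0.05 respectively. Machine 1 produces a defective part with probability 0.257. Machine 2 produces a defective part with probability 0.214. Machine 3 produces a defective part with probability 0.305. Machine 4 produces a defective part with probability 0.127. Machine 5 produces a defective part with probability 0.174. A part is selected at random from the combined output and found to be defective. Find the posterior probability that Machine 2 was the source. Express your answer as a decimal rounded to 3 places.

P(defective|M1) = 0.257; P(defective|M2) = 0.214; P(defective|M3) = 0.305; P(defective|M4) = 0.127; P(defective|M5) = 0.174.
Prior × likelihood for each source: 0.11·0.257=0.02827, 0.17·0.214=0.03638, 0.39·0.305=0.1190, 0.28·0.127=0.03556, 0.05·0.174=0.008700. Summing gives P(defective) = 0.22786.
P(Machine 2 | defective) = 0.03638 / 0.22786 = 0.160.

Posterior probability ≈ 0.160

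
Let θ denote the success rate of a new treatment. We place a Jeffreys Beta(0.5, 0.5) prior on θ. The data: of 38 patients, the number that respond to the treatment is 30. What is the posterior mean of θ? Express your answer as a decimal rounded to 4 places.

The binomial likelihood is conjugate to the Beta prior: with 30 successes and 8 failures, the posterior is Beta(0.5+30, 0.5+8) = Beta(30.5, 8.5).
E[θ | data] = 30.5/(30.5+8.5) = 0.7821.

Posterior mean ≈ 0.7821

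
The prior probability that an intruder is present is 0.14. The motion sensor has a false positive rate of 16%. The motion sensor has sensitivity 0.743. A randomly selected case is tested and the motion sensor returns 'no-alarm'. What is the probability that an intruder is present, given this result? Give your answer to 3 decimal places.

Write H for 'an intruder is present'. Prior odds H:¬H = 0.14/0.86 = 0.16279. For the 'no-alarm' outcome, the likelihood ratio is 0.257/0.84 = 0.30595.
Posterior odds = 0.16279 × 0.30595 = 0.049806, so P(H|E) = 0.049806/(1+0.049806) = 0.047.

P(H | E) ≈ 0.047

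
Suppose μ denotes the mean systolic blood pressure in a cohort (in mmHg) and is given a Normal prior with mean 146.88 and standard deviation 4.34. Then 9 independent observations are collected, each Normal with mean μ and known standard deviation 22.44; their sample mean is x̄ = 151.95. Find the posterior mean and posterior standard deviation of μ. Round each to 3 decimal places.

Posterior mean ≈ 148.157; posterior SD ≈ 3.754

Prior precision 1/τ₀² = 1/4.34² = 0.0530910; data precision n/σ² = 9/22.44² = 0.0178730.
Posterior precision = 0.0530910 + 0.0178730 = 0.0709639, giving posterior SD = 1/√0.0709639 = 3.754.
Posterior mean = (0.0530910·146.88 + 0.0178730·151.95) / 0.0709639 = 148.157.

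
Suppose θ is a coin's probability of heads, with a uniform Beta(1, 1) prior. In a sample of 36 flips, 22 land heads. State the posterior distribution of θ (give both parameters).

Observing 22 successes and 14 failures updates Beta(1, 1) by adding the success and failure counts to the two shape parameters: α = 1+22 = 23, β = 1+14 = 15.

Posterior: Beta(23, 15)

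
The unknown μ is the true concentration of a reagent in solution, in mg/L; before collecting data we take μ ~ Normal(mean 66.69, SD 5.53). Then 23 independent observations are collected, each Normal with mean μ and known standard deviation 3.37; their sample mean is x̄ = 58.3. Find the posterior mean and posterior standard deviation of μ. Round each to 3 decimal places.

Posterior mean ≈ 58.433; posterior SD ≈ 0.697

With known σ, the Normal prior is conjugate. Weight on the data is w = (n/σ²)/(n/σ² + 1/τ₀²) = 2.02520/(2.02520+0.0327001) = 0.98411.
Posterior mean = w·x̄ + (1−w)·μ₀ = 0.98411·58.3 + 0.015890·66.69 = 58.433. Posterior variance = 1/(2.02520+0.0327001) = 0.485932, so SD = 0.697.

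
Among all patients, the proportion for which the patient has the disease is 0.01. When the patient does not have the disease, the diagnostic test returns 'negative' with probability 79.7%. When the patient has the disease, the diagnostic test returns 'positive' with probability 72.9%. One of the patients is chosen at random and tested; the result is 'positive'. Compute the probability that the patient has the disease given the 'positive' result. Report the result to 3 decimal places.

P(H | E) ≈ 0.035

Let H be the event that the patient has the disease. P(H) = 0.01, so P(¬H) = 0.99. With E the 'positive' result, P(E|H) = 0.729 and P(E|¬H) = 0.203.
P(E) = 0.729·0.01 + 0.203·0.99 = 0.0072900 + 0.20097 = 0.20826.
By Bayes' theorem, P(H|E) = 0.0072900 / 0.20826 = 0.035.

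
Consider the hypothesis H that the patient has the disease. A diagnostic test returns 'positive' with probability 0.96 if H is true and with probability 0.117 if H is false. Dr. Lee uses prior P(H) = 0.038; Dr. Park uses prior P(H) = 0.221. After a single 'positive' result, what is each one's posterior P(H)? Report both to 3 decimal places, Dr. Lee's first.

P('+'|H) = 0.96, P('+'|¬H) = 0.117.
Dr. Lee: numerator 0.96·0.038 = 0.036480; evidence = 0.036480+0.117·0.962 = 0.14903; posterior = 0.245.
Dr. Park: numerator 0.96·0.221 = 0.21216; evidence = 0.21216+0.117·0.779 = 0.30330; posterior = 0.699.

Dr. Lee: 0.245; Dr. Park: 0.699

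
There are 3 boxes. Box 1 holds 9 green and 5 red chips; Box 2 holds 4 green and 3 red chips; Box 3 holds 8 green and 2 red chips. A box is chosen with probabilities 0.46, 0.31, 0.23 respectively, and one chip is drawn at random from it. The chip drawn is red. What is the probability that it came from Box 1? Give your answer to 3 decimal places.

P(red|Box 1) = 0.3571; P(red|Box 2) = 0.4286; P(red|Box 3) = 0.2.
Prior × likelihood for each source: 0.46·0.3571=0.1643, 0.31·0.4286=0.1329, 0.23·0.2=0.04600. Summing gives P(red) = 0.34314.
P(Box 1 | red) = 0.1643 / 0.34314 = 0.479.

Posterior probability ≈ 0.479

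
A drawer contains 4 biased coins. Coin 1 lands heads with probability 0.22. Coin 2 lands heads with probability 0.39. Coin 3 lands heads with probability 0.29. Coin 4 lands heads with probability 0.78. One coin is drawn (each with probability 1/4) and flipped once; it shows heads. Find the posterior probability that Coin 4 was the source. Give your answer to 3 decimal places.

Posterior probability ≈ 0.464

Tabulate prior·likelihood by source: [1] prior 0.25, lik 0.22, product 0.05500; [2] prior 0.25, lik 0.39, product 0.09750; [3] prior 0.25, lik 0.29, product 0.07250; [4] prior 0.25, lik 0.78, product 0.1950.
Normalizing constant = 0.42000; the posterior for Coin 4 is its product over the sum, 0.1950/0.42000 = 0.464.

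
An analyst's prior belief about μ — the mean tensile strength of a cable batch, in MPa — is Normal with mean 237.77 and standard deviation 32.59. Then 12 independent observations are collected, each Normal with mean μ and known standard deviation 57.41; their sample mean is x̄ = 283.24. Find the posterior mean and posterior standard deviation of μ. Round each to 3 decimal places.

Posterior mean ≈ 273.898; posterior SD ≈ 14.772

With known σ, the Normal prior is conjugate. Weight on the data is w = (n/σ²)/(n/σ² + 1/τ₀²) = 0.00364088/(0.00364088+0.00094152) = 0.79453.
Posterior mean = w·x̄ + (1−w)·μ₀ = 0.79453·283.24 + 0.20547·237.77 = 273.898. Posterior variance = 1/(0.00364088+0.00094152) = 218.226, so SD = 14.772.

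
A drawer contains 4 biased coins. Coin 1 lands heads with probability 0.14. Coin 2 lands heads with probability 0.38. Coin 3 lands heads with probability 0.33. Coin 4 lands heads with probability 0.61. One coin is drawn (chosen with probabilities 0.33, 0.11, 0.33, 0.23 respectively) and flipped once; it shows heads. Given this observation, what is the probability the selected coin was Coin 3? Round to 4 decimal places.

Posterior probability ≈ 0.3230

Tabulate prior·likelihood by source: [1] prior 0.33, lik 0.14, product 0.04620; [2] prior 0.11, lik 0.38, product 0.04180; [3] prior 0.33, lik 0.33, product 0.1089; [4] prior 0.23, lik 0.61, product 0.1403.
Normalizing constant = 0.33720; the posterior for Coin 3 is its product over the sum, 0.1089/0.33720 = 0.3230.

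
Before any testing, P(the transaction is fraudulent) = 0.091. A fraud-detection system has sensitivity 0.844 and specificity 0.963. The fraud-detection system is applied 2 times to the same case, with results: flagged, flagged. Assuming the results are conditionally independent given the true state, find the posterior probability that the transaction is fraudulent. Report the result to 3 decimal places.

Posterior P(H) ≈ 0.981

With H the event that the transaction is fraudulent, the joint likelihood of the observed sequence is P(data|H) = 0.844·0.844 = 0.71234 and P(data|¬H) = 0.037·0.037 = 0.0013690.
Bayes: P(H|data) = 0.091·0.71234 / (0.091·0.71234 + 0.909·0.0013690) = 0.064823/0.066067 = 0.9812.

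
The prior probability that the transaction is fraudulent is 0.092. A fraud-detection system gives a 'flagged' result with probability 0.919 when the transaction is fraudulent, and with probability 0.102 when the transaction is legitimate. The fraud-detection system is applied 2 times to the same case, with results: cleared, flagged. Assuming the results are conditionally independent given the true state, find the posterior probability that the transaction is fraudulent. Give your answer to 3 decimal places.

Let H be the event that the transaction is fraudulent; start with P(H) = 0.092. P('flagged'|H) = 0.919, P('flagged'|¬H) = 0.102.
Update on result 1 ('cleared'): P(H) ← 0.081·0.0920 / (0.081·0.0920 + 0.898·0.9080) = 0.0074520/0.82284 = 0.0091.
Update on result 2 ('flagged'): P(H) ← 0.919·0.0091 / (0.919·0.0091 + 0.102·0.9909) = 0.0083229/0.10940 = 0.0761.

Posterior P(H) ≈ 0.076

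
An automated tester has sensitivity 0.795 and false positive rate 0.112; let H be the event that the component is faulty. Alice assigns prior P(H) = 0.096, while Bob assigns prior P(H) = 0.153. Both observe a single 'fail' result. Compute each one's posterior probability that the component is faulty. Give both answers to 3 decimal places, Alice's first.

Alice: 0.430; Bob: 0.562

P('+'|H) = 0.795, P('+'|¬H) = 0.112.
Alice: numerator 0.795·0.096 = 0.076320; evidence = 0.076320+0.112·0.904 = 0.17757; posterior = 0.430.
Bob: numerator 0.795·0.153 = 0.12164; evidence = 0.12164+0.112·0.847 = 0.21650; posterior = 0.562.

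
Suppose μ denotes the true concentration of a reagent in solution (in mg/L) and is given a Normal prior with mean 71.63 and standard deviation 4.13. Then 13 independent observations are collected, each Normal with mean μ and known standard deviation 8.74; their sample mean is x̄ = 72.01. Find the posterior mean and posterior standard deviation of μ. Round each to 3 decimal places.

With known σ, the Normal prior is conjugate. Weight on the data is w = (n/σ²)/(n/σ² + 1/τ₀²) = 0.170185/(0.170185+0.0586273) = 0.74378.
Posterior mean = w·x̄ + (1−w)·μ₀ = 0.74378·72.01 + 0.25622·71.63 = 71.913. Posterior variance = 1/(0.170185+0.0586273) = 4.37040, so SD = 2.091.

Posterior mean ≈ 71.913; posterior SD ≈ 2.091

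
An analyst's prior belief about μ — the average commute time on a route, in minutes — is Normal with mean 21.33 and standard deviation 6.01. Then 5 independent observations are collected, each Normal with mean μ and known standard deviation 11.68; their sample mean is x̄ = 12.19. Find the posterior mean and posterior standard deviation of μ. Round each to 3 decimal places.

Posterior mean ≈ 16.123; posterior SD ≈ 3.943

Prior precision 1/τ₀² = 1/6.01² = 0.0276854; data precision n/σ² = 5/11.68² = 0.0366509.
Posterior precision = 0.0276854 + 0.0366509 = 0.0643363, giving posterior SD = 1/√0.0643363 = 3.943.
Posterior mean = (0.0276854·21.33 + 0.0366509·12.19) / 0.0643363 = 16.123.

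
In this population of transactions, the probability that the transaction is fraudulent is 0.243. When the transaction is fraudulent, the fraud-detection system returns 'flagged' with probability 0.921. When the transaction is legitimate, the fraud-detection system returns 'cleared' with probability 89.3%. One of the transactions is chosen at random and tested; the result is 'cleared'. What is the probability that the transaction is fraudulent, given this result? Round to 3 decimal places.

P(H | E) ≈ 0.028

Write H for 'the transaction is fraudulent'. Prior odds H:¬H = 0.243/0.757 = 0.32100. For the 'cleared' outcome, the likelihood ratio is 0.079/0.893 = 0.088466.
Posterior odds = 0.32100 × 0.088466 = 0.028398, so P(H|E) = 0.028398/(1+0.028398) = 0.028.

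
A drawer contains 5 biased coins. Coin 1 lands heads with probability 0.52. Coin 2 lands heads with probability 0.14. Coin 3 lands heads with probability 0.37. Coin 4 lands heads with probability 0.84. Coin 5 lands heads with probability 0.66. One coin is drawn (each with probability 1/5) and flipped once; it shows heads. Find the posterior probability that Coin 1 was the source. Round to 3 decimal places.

P(heads|C1) = 0.52; P(heads|C2) = 0.14; P(heads|C3) = 0.37; P(heads|C4) = 0.84; P(heads|C5) = 0.66.
Prior × likelihood for each source: 0.2·0.52=0.1040, 0.2·0.14=0.02800, 0.2·0.37=0.07400, 0.2·0.84=0.1680, 0.2·0.66=0.1320. Summing gives P(heads) = 0.50600.
P(Coin 1 | heads) = 0.1040 / 0.50600 = 0.206.

Posterior probability ≈ 0.206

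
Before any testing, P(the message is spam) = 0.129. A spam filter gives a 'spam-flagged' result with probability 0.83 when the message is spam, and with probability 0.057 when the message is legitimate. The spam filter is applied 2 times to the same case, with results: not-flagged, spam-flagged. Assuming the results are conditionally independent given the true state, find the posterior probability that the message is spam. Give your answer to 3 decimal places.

With H the event that the message is spam, the joint likelihood of the observed sequence is P(data|H) = 0.17·0.83 = 0.14110 and P(data|¬H) = 0.943·0.057 = 0.053751.
Bayes: P(H|data) = 0.129·0.14110 / (0.129·0.14110 + 0.871·0.053751) = 0.018202/0.065019 = 0.2799.

Posterior P(H) ≈ 0.280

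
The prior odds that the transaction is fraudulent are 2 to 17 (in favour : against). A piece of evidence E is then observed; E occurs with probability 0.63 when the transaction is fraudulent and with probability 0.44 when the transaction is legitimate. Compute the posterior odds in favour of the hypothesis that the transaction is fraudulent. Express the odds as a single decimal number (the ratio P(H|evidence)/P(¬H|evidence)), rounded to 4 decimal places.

Posterior odds ≈ 0.1684

Prior odds = 2/17 = 0.11765. In log-odds, ln(0.11765) = -2.1401.
Add log likelihood ratio: ln(1.4318) = 0.35895.
Posterior log-odds = -1.7811, so posterior odds = exp(-1.7811) = 0.16845.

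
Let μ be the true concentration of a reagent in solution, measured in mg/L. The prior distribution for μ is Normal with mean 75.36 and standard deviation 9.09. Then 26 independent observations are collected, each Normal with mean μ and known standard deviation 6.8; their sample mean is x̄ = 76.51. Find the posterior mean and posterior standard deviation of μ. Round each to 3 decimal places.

With known σ, the Normal prior is conjugate. Weight on the data is w = (n/σ²)/(n/σ² + 1/τ₀²) = 0.562284/(0.562284+0.0121024) = 0.97893.
Posterior mean = w·x̄ + (1−w)·μ₀ = 0.97893·76.51 + 0.021070·75.36 = 76.486. Posterior variance = 1/(0.562284+0.0121024) = 1.74099, so SD = 1.319.

Posterior mean ≈ 76.486; posterior SD ≈ 1.319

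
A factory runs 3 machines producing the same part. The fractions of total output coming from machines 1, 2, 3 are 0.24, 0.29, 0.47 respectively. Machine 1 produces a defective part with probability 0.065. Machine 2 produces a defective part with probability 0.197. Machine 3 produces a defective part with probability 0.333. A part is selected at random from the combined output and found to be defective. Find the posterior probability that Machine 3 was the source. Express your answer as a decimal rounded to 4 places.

Tabulate prior·likelihood by source: [1] prior 0.24, lik 0.065, product 0.01560; [2] prior 0.29, lik 0.197, product 0.05713; [3] prior 0.47, lik 0.333, product 0.1565.
Normalizing constant = 0.22924; the posterior for Machine 3 is its product over the sum, 0.1565/0.22924 = 0.6827.

Posterior probability ≈ 0.6827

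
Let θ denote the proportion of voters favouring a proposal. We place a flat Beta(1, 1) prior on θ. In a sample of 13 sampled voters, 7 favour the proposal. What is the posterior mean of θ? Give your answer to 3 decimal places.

Posterior mean ≈ 0.533

The binomial likelihood is conjugate to the Beta prior: with 7 successes and 6 failures, the posterior is Beta(1+7, 1+6) = Beta(8, 7).
Posterior mean = α/(α+β) = 8/15 = 0.533.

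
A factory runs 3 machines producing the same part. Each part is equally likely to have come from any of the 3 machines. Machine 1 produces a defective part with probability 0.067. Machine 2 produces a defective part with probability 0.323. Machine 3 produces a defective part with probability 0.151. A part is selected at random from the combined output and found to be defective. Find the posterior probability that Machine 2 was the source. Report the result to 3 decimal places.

Posterior probability ≈ 0.597

P(defective|M1) = 0.067; P(defective|M2) = 0.323; P(defective|M3) = 0.151.
Prior × likelihood for each source: 0.333333·0.067=0.02233, 0.333333·0.323=0.1077, 0.333333·0.151=0.05033. Summing gives P(defective) = 0.18033.
P(Machine 2 | defective) = 0.1077 / 0.18033 = 0.597.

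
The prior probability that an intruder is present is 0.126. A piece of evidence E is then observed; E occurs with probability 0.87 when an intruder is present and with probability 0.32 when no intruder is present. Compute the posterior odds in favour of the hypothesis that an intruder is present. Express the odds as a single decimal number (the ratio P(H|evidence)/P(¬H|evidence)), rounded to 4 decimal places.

Prior odds = 0.126/(1−0.126) = 0.14416.
Likelihood ratio for E = 0.87/0.32 = 2.7188.
Posterior odds = prior odds × LR = 0.39195.

Posterior odds ≈ 0.3919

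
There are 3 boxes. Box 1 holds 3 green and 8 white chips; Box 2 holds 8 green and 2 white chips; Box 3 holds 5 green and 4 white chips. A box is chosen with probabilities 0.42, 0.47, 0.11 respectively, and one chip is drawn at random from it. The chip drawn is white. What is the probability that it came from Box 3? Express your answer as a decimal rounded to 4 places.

Posterior probability ≈ 0.1090

Tabulate prior·likelihood by source: [1] prior 0.42, lik 0.7273, product 0.3055; [2] prior 0.47, lik 0.2, product 0.09400; [3] prior 0.11, lik 0.4444, product 0.04889.
Normalizing constant = 0.44834; the posterior for Box 3 is its product over the sum, 0.04889/0.44834 = 0.1090.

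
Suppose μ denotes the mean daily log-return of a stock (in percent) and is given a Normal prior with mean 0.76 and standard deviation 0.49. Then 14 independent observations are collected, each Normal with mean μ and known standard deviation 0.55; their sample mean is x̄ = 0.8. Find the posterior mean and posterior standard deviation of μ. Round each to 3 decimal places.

Posterior mean ≈ 0.797; posterior SD ≈ 0.141

Prior precision 1/τ₀² = 1/0.49² = 4.16493; data precision n/σ² = 14/0.55² = 46.2810.
Posterior precision = 4.16493 + 46.2810 = 50.4459, giving posterior SD = 1/√50.4459 = 0.141.
Posterior mean = (4.16493·0.76 + 46.2810·0.8) / 50.4459 = 0.797.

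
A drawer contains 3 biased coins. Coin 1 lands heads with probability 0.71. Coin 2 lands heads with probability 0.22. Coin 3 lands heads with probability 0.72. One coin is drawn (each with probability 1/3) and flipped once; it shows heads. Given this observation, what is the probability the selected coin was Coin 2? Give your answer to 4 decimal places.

P(heads|C1) = 0.71; P(heads|C2) = 0.22; P(heads|C3) = 0.72.
Prior × likelihood for each source: 0.333333·0.71=0.2367, 0.333333·0.22=0.07333, 0.333333·0.72=0.2400. Summing gives P(heads) = 0.55000.
P(Coin 2 | heads) = 0.07333 / 0.55000 = 0.1333.

Posterior probability ≈ 0.1333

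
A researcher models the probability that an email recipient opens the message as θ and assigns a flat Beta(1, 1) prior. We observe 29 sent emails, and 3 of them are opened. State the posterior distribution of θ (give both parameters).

Observing 3 successes and 26 failures updates Beta(1, 1) by adding the success and failure counts to the two shape parameters: α = 1+3 = 4, β = 1+26 = 27.

Posterior: Beta(4, 27)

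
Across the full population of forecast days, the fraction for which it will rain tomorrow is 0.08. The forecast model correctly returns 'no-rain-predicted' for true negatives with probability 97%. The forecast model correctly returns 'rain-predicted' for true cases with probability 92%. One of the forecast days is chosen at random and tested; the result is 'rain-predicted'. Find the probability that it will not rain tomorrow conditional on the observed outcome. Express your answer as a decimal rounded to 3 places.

P(¬H | E) ≈ 0.273

Let H be the event that it will rain tomorrow. P(H) = 0.08, so P(¬H) = 0.92. With E the 'rain-predicted' result, P(E|H) = 0.92 and P(E|¬H) = 0.03.
P(E) = 0.92·0.08 + 0.03·0.92 = 0.073600 + 0.027600 = 0.10120.
By Bayes' theorem, P(H|E) = 0.073600 / 0.10120 = 0.727. Hence P(¬H|E) = 1 − 0.727 = 0.273.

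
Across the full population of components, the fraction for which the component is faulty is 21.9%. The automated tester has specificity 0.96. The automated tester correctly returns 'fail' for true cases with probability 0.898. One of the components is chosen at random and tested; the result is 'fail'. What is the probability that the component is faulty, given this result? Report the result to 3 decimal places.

Let H be the event that the component is faulty. P(H) = 0.219, so P(¬H) = 0.781. With E the 'fail' result, P(E|H) = 0.898 and P(E|¬H) = 0.04.
P(E) = 0.898·0.219 + 0.04·0.781 = 0.19666 + 0.031240 = 0.22790.
By Bayes' theorem, P(H|E) = 0.19666 / 0.22790 = 0.863.

P(H | E) ≈ 0.863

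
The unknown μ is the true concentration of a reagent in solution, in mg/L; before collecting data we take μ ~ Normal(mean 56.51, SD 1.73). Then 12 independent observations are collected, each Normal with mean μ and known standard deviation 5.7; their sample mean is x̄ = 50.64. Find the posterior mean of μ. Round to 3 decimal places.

With known σ, the Normal prior is conjugate. Weight on the data is w = (n/σ²)/(n/σ² + 1/τ₀²) = 0.369344/(0.369344+0.334124) = 0.52503.
Posterior mean = w·x̄ + (1−w)·μ₀ = 0.52503·50.64 + 0.47497·56.51 = 53.428.

Posterior mean ≈ 53.428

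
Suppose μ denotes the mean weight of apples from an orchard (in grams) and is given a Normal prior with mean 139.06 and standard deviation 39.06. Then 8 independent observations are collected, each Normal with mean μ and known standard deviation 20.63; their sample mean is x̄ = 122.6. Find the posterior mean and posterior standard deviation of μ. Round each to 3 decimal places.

Prior precision 1/τ₀² = 1/39.06² = 0.00065544; data precision n/σ² = 8/20.63² = 0.0187971.
Posterior precision = 0.00065544 + 0.0187971 = 0.0194526, giving posterior SD = 1/√0.0194526 = 7.170.
Posterior mean = (0.00065544·139.06 + 0.0187971·122.6) / 0.0194526 = 123.155.

Posterior mean ≈ 123.155; posterior SD ≈ 7.170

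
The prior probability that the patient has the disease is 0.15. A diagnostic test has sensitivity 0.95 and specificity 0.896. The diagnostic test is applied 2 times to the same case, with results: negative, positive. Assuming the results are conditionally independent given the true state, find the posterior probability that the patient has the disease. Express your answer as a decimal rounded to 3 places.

Let H be the event that the patient has the disease; start with P(H) = 0.15. P('positive'|H) = 0.95, P('positive'|¬H) = 0.104.
Update on result 1 ('negative'): P(H) ← 0.05·0.1500 / (0.05·0.1500 + 0.896·0.8500) = 0.0075000/0.76910 = 0.0098.
Update on result 2 ('positive'): P(H) ← 0.95·0.0098 / (0.95·0.0098 + 0.104·0.9902) = 0.0092641/0.11225 = 0.0825.

Posterior P(H) ≈ 0.083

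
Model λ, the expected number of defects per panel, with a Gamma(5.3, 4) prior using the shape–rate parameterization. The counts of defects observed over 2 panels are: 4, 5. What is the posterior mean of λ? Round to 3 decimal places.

The Poisson likelihood adds the total count to the shape and the number of exposure periods to the rate. Here ∑xᵢ = 9 and n = 2, so shape 5.3→14.3 and rate 4→6.
E[λ | data] = 14.3/6 = 2.383.

Posterior mean ≈ 2.383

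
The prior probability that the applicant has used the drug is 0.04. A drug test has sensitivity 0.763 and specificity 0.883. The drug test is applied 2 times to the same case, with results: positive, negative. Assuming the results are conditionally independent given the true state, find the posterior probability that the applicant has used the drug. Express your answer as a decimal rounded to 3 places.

Posterior P(H) ≈ 0.068

With H the event that the applicant has used the drug, the joint likelihood of the observed sequence is P(data|H) = 0.763·0.237 = 0.18083 and P(data|¬H) = 0.117·0.883 = 0.10331.
Bayes: P(H|data) = 0.04·0.18083 / (0.04·0.18083 + 0.96·0.10331) = 0.0072332/0.10641 = 0.0680.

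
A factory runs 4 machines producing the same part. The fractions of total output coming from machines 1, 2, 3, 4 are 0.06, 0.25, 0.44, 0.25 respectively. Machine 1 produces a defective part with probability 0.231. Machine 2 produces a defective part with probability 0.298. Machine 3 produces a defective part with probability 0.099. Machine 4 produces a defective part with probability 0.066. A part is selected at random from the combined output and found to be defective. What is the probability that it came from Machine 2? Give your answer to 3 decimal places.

Tabulate prior·likelihood by source: [1] prior 0.06, lik 0.231, product 0.01386; [2] prior 0.25, lik 0.298, product 0.07450; [3] prior 0.44, lik 0.099, product 0.04356; [4] prior 0.25, lik 0.066, product 0.01650.
Normalizing constant = 0.14842; the posterior for Machine 2 is its product over the sum, 0.07450/0.14842 = 0.502.

Posterior probability ≈ 0.502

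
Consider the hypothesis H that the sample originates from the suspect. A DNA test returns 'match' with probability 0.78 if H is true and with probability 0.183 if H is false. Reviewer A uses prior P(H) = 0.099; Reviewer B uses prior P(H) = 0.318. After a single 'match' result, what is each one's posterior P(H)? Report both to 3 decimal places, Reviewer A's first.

The likelihood ratio for a 'match' result is 0.78/0.183 = 4.2623.
Reviewer A: prior odds 0.099/0.901 = 0.10988; posterior odds 0.46833; posterior probability 0.319.
Reviewer B: prior odds 0.318/0.682 = 0.46628; posterior odds 1.9874; posterior probability 0.665.

Reviewer A: 0.319; Reviewer B: 0.665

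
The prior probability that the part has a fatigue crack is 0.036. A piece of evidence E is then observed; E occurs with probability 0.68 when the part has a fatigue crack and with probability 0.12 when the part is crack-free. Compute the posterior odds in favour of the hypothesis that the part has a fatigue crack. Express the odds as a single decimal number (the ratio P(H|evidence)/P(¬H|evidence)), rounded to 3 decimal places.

Posterior odds ≈ 0.212

Prior odds = 0.036/(1−0.036) = 0.037344. In log-odds, ln(0.037344) = -3.2876.
Add log likelihood ratio: ln(5.6667) = 1.7346.
Posterior log-odds = -1.5530, so posterior odds = exp(-1.5530) = 0.21162.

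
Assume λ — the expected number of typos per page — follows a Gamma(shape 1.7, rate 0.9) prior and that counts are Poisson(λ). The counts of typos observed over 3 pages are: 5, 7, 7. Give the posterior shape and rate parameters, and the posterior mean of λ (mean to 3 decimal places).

The Poisson likelihood adds the total count to the shape and the number of exposure periods to the rate. Here ∑xᵢ = 19 and n = 3, so shape 1.7→20.7 and rate 0.9→3.9.
Posterior mean = shape/rate = 20.7/3.9 = 5.308.

Posterior: Gamma(shape=20.7, rate=3.9); mean ≈ 5.308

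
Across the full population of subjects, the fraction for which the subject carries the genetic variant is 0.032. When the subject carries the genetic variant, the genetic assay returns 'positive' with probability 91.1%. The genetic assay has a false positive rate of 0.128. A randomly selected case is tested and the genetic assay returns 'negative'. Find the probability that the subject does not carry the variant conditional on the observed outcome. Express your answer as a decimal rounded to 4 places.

P(¬H | E) ≈ 0.9966

Write H for 'the subject carries the genetic variant'. Prior odds H:¬H = 0.032/0.968 = 0.033058. For the 'negative' outcome, the likelihood ratio is 0.089/0.872 = 0.10206.
Posterior odds = 0.033058 × 0.10206 = 0.0033740, so P(H|E) = 0.0033740/(1+0.0033740) = 0.0034. Then P(¬H|E) = 1 − 0.0034 = 0.9966.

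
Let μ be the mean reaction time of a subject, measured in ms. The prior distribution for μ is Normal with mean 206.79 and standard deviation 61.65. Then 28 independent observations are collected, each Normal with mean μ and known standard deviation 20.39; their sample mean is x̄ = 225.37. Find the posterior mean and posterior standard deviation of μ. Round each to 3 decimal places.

Posterior mean ≈ 225.298; posterior SD ≈ 3.846

Prior precision 1/τ₀² = 1/61.65² = 0.00026311; data precision n/σ² = 28/20.39² = 0.0673478.
Posterior precision = 0.00026311 + 0.0673478 = 0.0676109, giving posterior SD = 1/√0.0676109 = 3.846.
Posterior mean = (0.00026311·206.79 + 0.0673478·225.37) / 0.0676109 = 225.298.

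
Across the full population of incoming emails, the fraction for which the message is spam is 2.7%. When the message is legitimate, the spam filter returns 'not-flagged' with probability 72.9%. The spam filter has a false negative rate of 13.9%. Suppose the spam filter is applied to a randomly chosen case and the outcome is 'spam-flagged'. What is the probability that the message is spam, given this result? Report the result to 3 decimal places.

Write H for 'the message is spam'. Prior odds H:¬H = 0.027/0.973 = 0.027749. For the 'spam-flagged' outcome, the likelihood ratio is 0.861/0.271 = 3.1771.
Posterior odds = 0.027749 × 3.1771 = 0.088163, so P(H|E) = 0.088163/(1+0.088163) = 0.081.

P(H | E) ≈ 0.081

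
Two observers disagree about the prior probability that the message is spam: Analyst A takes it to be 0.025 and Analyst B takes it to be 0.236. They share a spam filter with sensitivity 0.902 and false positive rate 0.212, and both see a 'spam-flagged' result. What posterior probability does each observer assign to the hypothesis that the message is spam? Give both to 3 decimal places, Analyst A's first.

Analyst A: 0.098; Analyst B: 0.568

P('+'|H) = 0.902, P('+'|¬H) = 0.212.
Analyst A: numerator 0.902·0.025 = 0.022550; evidence = 0.022550+0.212·0.975 = 0.22925; posterior = 0.098.
Analyst B: numerator 0.902·0.236 = 0.21287; evidence = 0.21287+0.212·0.764 = 0.37484; posterior = 0.568.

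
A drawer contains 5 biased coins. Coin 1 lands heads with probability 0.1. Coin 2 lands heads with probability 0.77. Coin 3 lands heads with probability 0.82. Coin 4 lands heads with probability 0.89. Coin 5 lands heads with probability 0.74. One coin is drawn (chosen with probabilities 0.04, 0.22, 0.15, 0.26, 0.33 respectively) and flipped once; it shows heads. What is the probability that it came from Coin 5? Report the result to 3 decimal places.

Tabulate prior·likelihood by source: [1] prior 0.04, lik 0.1, product 0.004000; [2] prior 0.22, lik 0.77, product 0.1694; [3] prior 0.15, lik 0.82, product 0.1230; [4] prior 0.26, lik 0.89, product 0.2314; [5] prior 0.33, lik 0.74, product 0.2442.
Normalizing constant = 0.77200; the posterior for Coin 5 is its product over the sum, 0.2442/0.77200 = 0.316.

Posterior probability ≈ 0.316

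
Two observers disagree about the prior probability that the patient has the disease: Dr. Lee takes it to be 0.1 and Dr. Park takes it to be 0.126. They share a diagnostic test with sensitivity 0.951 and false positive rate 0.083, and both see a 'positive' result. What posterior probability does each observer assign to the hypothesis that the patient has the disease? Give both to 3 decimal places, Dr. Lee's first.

Dr. Lee: 0.560; Dr. Park: 0.623

P('+'|H) = 0.951, P('+'|¬H) = 0.083.
Dr. Lee: numerator 0.951·0.1 = 0.095100; evidence = 0.095100+0.083·0.9 = 0.16980; posterior = 0.560.
Dr. Park: numerator 0.951·0.126 = 0.11983; evidence = 0.11983+0.083·0.874 = 0.19237; posterior = 0.623.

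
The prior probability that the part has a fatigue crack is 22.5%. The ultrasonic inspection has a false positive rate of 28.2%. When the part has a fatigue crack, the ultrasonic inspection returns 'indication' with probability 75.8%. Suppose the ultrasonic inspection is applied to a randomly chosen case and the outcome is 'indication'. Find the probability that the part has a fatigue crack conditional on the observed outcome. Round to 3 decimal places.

P(H | E) ≈ 0.438

Let H be the event that the part has a fatigue crack. P(H) = 0.225, so P(¬H) = 0.775. With E the 'indication' result, P(E|H) = 0.758 and P(E|¬H) = 0.282.
P(E) = 0.758·0.225 + 0.282·0.775 = 0.17055 + 0.21855 = 0.38910.
By Bayes' theorem, P(H|E) = 0.17055 / 0.38910 = 0.438.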